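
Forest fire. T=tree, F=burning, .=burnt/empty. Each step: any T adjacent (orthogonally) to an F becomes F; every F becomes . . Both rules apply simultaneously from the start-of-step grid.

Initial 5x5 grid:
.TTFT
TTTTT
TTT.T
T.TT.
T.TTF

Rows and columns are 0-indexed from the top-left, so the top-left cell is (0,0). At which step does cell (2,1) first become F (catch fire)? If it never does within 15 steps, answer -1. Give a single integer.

Step 1: cell (2,1)='T' (+4 fires, +2 burnt)
Step 2: cell (2,1)='T' (+5 fires, +4 burnt)
Step 3: cell (2,1)='T' (+4 fires, +5 burnt)
Step 4: cell (2,1)='F' (+2 fires, +4 burnt)
  -> target ignites at step 4
Step 5: cell (2,1)='.' (+1 fires, +2 burnt)
Step 6: cell (2,1)='.' (+1 fires, +1 burnt)
Step 7: cell (2,1)='.' (+1 fires, +1 burnt)
Step 8: cell (2,1)='.' (+0 fires, +1 burnt)
  fire out at step 8

4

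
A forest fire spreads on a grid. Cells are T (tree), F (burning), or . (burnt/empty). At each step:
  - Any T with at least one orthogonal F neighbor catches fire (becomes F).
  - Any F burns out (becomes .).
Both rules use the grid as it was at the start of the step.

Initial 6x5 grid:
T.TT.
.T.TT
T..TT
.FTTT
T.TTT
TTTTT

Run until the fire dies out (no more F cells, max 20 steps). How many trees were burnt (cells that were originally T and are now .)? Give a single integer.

Step 1: +1 fires, +1 burnt (F count now 1)
Step 2: +2 fires, +1 burnt (F count now 2)
Step 3: +4 fires, +2 burnt (F count now 4)
Step 4: +5 fires, +4 burnt (F count now 5)
Step 5: +4 fires, +5 burnt (F count now 4)
Step 6: +2 fires, +4 burnt (F count now 2)
Step 7: +0 fires, +2 burnt (F count now 0)
Fire out after step 7
Initially T: 21, now '.': 27
Total burnt (originally-T cells now '.'): 18

Answer: 18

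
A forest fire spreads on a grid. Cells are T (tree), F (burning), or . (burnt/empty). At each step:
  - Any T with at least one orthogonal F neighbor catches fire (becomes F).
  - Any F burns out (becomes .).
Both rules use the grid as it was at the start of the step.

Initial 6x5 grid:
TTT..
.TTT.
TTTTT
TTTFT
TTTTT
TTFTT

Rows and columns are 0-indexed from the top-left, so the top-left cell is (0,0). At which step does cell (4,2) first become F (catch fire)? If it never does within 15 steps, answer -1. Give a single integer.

Step 1: cell (4,2)='F' (+7 fires, +2 burnt)
  -> target ignites at step 1
Step 2: cell (4,2)='.' (+8 fires, +7 burnt)
Step 3: cell (4,2)='.' (+4 fires, +8 burnt)
Step 4: cell (4,2)='.' (+3 fires, +4 burnt)
Step 5: cell (4,2)='.' (+1 fires, +3 burnt)
Step 6: cell (4,2)='.' (+1 fires, +1 burnt)
Step 7: cell (4,2)='.' (+0 fires, +1 burnt)
  fire out at step 7

1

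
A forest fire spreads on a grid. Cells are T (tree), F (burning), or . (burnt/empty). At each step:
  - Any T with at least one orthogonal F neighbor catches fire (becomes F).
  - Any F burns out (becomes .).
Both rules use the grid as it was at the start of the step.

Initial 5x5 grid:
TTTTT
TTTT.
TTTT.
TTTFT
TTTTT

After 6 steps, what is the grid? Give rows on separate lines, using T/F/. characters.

Step 1: 4 trees catch fire, 1 burn out
  TTTTT
  TTTT.
  TTTF.
  TTF.F
  TTTFT
Step 2: 5 trees catch fire, 4 burn out
  TTTTT
  TTTF.
  TTF..
  TF...
  TTF.F
Step 3: 5 trees catch fire, 5 burn out
  TTTFT
  TTF..
  TF...
  F....
  TF...
Step 4: 5 trees catch fire, 5 burn out
  TTF.F
  TF...
  F....
  .....
  F....
Step 5: 2 trees catch fire, 5 burn out
  TF...
  F....
  .....
  .....
  .....
Step 6: 1 trees catch fire, 2 burn out
  F....
  .....
  .....
  .....
  .....

F....
.....
.....
.....
.....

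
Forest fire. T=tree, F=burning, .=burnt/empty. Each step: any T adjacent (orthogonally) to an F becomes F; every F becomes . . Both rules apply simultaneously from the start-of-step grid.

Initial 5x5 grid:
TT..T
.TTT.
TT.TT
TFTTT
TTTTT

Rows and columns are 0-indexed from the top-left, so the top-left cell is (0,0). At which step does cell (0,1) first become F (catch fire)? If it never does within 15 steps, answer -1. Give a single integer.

Step 1: cell (0,1)='T' (+4 fires, +1 burnt)
Step 2: cell (0,1)='T' (+5 fires, +4 burnt)
Step 3: cell (0,1)='F' (+5 fires, +5 burnt)
  -> target ignites at step 3
Step 4: cell (0,1)='.' (+4 fires, +5 burnt)
Step 5: cell (0,1)='.' (+0 fires, +4 burnt)
  fire out at step 5

3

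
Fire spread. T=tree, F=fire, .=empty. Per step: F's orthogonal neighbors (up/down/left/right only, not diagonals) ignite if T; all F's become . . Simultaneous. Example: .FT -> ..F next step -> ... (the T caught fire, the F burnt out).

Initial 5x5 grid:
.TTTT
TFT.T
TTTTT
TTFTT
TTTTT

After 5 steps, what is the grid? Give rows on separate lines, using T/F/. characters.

Step 1: 8 trees catch fire, 2 burn out
  .FTTT
  F.F.T
  TFFTT
  TF.FT
  TTFTT
Step 2: 7 trees catch fire, 8 burn out
  ..FTT
  ....T
  F..FT
  F...F
  TF.FT
Step 3: 4 trees catch fire, 7 burn out
  ...FT
  ....T
  ....F
  .....
  F...F
Step 4: 2 trees catch fire, 4 burn out
  ....F
  ....F
  .....
  .....
  .....
Step 5: 0 trees catch fire, 2 burn out
  .....
  .....
  .....
  .....
  .....

.....
.....
.....
.....
.....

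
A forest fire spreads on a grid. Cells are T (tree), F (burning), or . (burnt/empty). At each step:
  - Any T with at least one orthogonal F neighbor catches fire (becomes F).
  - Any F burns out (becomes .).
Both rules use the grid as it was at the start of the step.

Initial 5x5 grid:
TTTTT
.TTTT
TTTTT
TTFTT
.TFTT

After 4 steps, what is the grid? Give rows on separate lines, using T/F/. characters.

Step 1: 5 trees catch fire, 2 burn out
  TTTTT
  .TTTT
  TTFTT
  TF.FT
  .F.FT
Step 2: 6 trees catch fire, 5 burn out
  TTTTT
  .TFTT
  TF.FT
  F...F
  ....F
Step 3: 5 trees catch fire, 6 burn out
  TTFTT
  .F.FT
  F...F
  .....
  .....
Step 4: 3 trees catch fire, 5 burn out
  TF.FT
  ....F
  .....
  .....
  .....

TF.FT
....F
.....
.....
.....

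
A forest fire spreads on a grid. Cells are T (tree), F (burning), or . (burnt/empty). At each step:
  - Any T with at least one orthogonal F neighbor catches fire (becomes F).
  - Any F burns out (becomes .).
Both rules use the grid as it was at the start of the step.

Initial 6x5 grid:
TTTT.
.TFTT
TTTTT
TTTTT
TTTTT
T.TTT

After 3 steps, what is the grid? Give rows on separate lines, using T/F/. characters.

Step 1: 4 trees catch fire, 1 burn out
  TTFT.
  .F.FT
  TTFTT
  TTTTT
  TTTTT
  T.TTT
Step 2: 6 trees catch fire, 4 burn out
  TF.F.
  ....F
  TF.FT
  TTFTT
  TTTTT
  T.TTT
Step 3: 6 trees catch fire, 6 burn out
  F....
  .....
  F...F
  TF.FT
  TTFTT
  T.TTT

F....
.....
F...F
TF.FT
TTFTT
T.TTT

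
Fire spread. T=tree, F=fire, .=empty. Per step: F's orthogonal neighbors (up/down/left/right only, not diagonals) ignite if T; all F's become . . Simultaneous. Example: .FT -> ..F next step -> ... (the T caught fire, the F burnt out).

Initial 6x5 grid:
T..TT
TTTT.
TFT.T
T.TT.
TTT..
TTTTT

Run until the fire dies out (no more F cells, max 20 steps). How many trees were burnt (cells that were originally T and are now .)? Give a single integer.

Step 1: +3 fires, +1 burnt (F count now 3)
Step 2: +4 fires, +3 burnt (F count now 4)
Step 3: +5 fires, +4 burnt (F count now 5)
Step 4: +4 fires, +5 burnt (F count now 4)
Step 5: +3 fires, +4 burnt (F count now 3)
Step 6: +1 fires, +3 burnt (F count now 1)
Step 7: +0 fires, +1 burnt (F count now 0)
Fire out after step 7
Initially T: 21, now '.': 29
Total burnt (originally-T cells now '.'): 20

Answer: 20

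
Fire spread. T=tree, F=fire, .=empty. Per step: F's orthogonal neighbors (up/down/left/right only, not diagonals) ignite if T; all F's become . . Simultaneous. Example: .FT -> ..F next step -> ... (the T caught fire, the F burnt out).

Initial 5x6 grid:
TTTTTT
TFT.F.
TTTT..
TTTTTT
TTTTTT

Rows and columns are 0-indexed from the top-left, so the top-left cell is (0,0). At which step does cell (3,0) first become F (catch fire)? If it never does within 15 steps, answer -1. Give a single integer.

Step 1: cell (3,0)='T' (+5 fires, +2 burnt)
Step 2: cell (3,0)='T' (+7 fires, +5 burnt)
Step 3: cell (3,0)='F' (+4 fires, +7 burnt)
  -> target ignites at step 3
Step 4: cell (3,0)='.' (+3 fires, +4 burnt)
Step 5: cell (3,0)='.' (+2 fires, +3 burnt)
Step 6: cell (3,0)='.' (+2 fires, +2 burnt)
Step 7: cell (3,0)='.' (+1 fires, +2 burnt)
Step 8: cell (3,0)='.' (+0 fires, +1 burnt)
  fire out at step 8

3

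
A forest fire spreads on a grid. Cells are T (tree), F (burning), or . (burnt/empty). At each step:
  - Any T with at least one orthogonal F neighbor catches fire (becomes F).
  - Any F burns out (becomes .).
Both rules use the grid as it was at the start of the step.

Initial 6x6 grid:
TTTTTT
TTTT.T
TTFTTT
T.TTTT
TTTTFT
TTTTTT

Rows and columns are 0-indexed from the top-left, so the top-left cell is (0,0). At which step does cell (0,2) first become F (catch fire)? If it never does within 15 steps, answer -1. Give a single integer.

Step 1: cell (0,2)='T' (+8 fires, +2 burnt)
Step 2: cell (0,2)='F' (+10 fires, +8 burnt)
  -> target ignites at step 2
Step 3: cell (0,2)='.' (+7 fires, +10 burnt)
Step 4: cell (0,2)='.' (+5 fires, +7 burnt)
Step 5: cell (0,2)='.' (+2 fires, +5 burnt)
Step 6: cell (0,2)='.' (+0 fires, +2 burnt)
  fire out at step 6

2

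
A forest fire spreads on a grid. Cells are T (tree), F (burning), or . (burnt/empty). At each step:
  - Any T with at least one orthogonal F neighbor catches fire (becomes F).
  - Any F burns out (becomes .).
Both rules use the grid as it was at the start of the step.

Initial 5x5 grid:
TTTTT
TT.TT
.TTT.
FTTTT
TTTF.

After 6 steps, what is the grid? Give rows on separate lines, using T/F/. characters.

Step 1: 4 trees catch fire, 2 burn out
  TTTTT
  TT.TT
  .TTT.
  .FTFT
  FTF..
Step 2: 5 trees catch fire, 4 burn out
  TTTTT
  TT.TT
  .FTF.
  ..F.F
  .F...
Step 3: 3 trees catch fire, 5 burn out
  TTTTT
  TF.FT
  ..F..
  .....
  .....
Step 4: 4 trees catch fire, 3 burn out
  TFTFT
  F...F
  .....
  .....
  .....
Step 5: 3 trees catch fire, 4 burn out
  F.F.F
  .....
  .....
  .....
  .....
Step 6: 0 trees catch fire, 3 burn out
  .....
  .....
  .....
  .....
  .....

.....
.....
.....
.....
.....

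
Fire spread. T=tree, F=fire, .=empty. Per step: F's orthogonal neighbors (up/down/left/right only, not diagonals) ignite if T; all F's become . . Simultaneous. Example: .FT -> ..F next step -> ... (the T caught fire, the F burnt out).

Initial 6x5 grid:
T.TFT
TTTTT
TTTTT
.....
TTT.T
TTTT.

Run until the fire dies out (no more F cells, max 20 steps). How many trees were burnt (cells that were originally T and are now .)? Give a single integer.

Answer: 13

Derivation:
Step 1: +3 fires, +1 burnt (F count now 3)
Step 2: +3 fires, +3 burnt (F count now 3)
Step 3: +3 fires, +3 burnt (F count now 3)
Step 4: +2 fires, +3 burnt (F count now 2)
Step 5: +2 fires, +2 burnt (F count now 2)
Step 6: +0 fires, +2 burnt (F count now 0)
Fire out after step 6
Initially T: 21, now '.': 22
Total burnt (originally-T cells now '.'): 13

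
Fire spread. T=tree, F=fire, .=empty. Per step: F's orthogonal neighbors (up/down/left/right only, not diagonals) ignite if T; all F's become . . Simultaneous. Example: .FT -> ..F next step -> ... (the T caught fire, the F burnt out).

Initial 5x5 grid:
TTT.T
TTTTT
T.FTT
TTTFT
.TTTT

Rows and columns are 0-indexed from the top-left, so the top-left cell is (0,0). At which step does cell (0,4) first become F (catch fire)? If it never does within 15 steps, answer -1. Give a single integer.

Step 1: cell (0,4)='T' (+5 fires, +2 burnt)
Step 2: cell (0,4)='T' (+7 fires, +5 burnt)
Step 3: cell (0,4)='T' (+5 fires, +7 burnt)
Step 4: cell (0,4)='F' (+3 fires, +5 burnt)
  -> target ignites at step 4
Step 5: cell (0,4)='.' (+0 fires, +3 burnt)
  fire out at step 5

4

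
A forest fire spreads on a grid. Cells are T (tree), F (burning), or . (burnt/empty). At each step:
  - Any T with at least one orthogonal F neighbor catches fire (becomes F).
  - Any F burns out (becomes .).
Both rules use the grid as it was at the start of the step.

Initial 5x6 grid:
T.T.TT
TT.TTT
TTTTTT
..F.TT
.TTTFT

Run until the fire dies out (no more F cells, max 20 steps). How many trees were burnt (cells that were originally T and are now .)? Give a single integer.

Answer: 20

Derivation:
Step 1: +5 fires, +2 burnt (F count now 5)
Step 2: +5 fires, +5 burnt (F count now 5)
Step 3: +5 fires, +5 burnt (F count now 5)
Step 4: +3 fires, +5 burnt (F count now 3)
Step 5: +2 fires, +3 burnt (F count now 2)
Step 6: +0 fires, +2 burnt (F count now 0)
Fire out after step 6
Initially T: 21, now '.': 29
Total burnt (originally-T cells now '.'): 20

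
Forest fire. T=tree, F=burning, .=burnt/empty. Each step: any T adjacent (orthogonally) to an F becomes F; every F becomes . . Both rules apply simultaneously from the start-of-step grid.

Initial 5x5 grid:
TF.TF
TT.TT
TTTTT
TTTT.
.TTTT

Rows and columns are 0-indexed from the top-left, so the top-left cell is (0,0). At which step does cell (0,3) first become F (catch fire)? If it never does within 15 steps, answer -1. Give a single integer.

Step 1: cell (0,3)='F' (+4 fires, +2 burnt)
  -> target ignites at step 1
Step 2: cell (0,3)='.' (+4 fires, +4 burnt)
Step 3: cell (0,3)='.' (+4 fires, +4 burnt)
Step 4: cell (0,3)='.' (+4 fires, +4 burnt)
Step 5: cell (0,3)='.' (+2 fires, +4 burnt)
Step 6: cell (0,3)='.' (+1 fires, +2 burnt)
Step 7: cell (0,3)='.' (+0 fires, +1 burnt)
  fire out at step 7

1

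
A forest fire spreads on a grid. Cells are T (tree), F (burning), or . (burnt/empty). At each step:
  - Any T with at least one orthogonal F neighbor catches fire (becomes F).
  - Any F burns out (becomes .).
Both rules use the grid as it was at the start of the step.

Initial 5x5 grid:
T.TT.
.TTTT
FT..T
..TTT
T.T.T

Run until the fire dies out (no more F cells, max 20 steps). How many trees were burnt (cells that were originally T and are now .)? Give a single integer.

Answer: 13

Derivation:
Step 1: +1 fires, +1 burnt (F count now 1)
Step 2: +1 fires, +1 burnt (F count now 1)
Step 3: +1 fires, +1 burnt (F count now 1)
Step 4: +2 fires, +1 burnt (F count now 2)
Step 5: +2 fires, +2 burnt (F count now 2)
Step 6: +1 fires, +2 burnt (F count now 1)
Step 7: +1 fires, +1 burnt (F count now 1)
Step 8: +2 fires, +1 burnt (F count now 2)
Step 9: +1 fires, +2 burnt (F count now 1)
Step 10: +1 fires, +1 burnt (F count now 1)
Step 11: +0 fires, +1 burnt (F count now 0)
Fire out after step 11
Initially T: 15, now '.': 23
Total burnt (originally-T cells now '.'): 13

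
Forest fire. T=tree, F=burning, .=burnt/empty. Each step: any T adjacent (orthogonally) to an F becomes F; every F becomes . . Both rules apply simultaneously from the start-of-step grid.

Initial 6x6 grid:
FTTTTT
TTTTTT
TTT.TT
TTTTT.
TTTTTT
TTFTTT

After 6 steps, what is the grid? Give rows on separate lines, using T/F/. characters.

Step 1: 5 trees catch fire, 2 burn out
  .FTTTT
  FTTTTT
  TTT.TT
  TTTTT.
  TTFTTT
  TF.FTT
Step 2: 8 trees catch fire, 5 burn out
  ..FTTT
  .FTTTT
  FTT.TT
  TTFTT.
  TF.FTT
  F...FT
Step 3: 10 trees catch fire, 8 burn out
  ...FTT
  ..FTTT
  .FF.TT
  FF.FT.
  F...FT
  .....F
Step 4: 4 trees catch fire, 10 burn out
  ....FT
  ...FTT
  ....TT
  ....F.
  .....F
  ......
Step 5: 3 trees catch fire, 4 burn out
  .....F
  ....FT
  ....FT
  ......
  ......
  ......
Step 6: 2 trees catch fire, 3 burn out
  ......
  .....F
  .....F
  ......
  ......
  ......

......
.....F
.....F
......
......
......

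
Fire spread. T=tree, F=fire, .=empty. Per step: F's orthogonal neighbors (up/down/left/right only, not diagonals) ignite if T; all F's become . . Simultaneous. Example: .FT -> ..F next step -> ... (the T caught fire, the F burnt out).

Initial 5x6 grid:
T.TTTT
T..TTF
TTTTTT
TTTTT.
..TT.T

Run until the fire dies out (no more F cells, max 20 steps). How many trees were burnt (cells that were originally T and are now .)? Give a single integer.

Step 1: +3 fires, +1 burnt (F count now 3)
Step 2: +3 fires, +3 burnt (F count now 3)
Step 3: +3 fires, +3 burnt (F count now 3)
Step 4: +3 fires, +3 burnt (F count now 3)
Step 5: +3 fires, +3 burnt (F count now 3)
Step 6: +3 fires, +3 burnt (F count now 3)
Step 7: +2 fires, +3 burnt (F count now 2)
Step 8: +1 fires, +2 burnt (F count now 1)
Step 9: +0 fires, +1 burnt (F count now 0)
Fire out after step 9
Initially T: 22, now '.': 29
Total burnt (originally-T cells now '.'): 21

Answer: 21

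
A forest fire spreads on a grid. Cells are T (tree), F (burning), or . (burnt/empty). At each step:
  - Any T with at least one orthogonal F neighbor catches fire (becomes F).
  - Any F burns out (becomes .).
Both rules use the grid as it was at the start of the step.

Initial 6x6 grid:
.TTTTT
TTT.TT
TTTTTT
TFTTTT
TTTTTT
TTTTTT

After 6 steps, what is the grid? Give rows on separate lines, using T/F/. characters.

Step 1: 4 trees catch fire, 1 burn out
  .TTTTT
  TTT.TT
  TFTTTT
  F.FTTT
  TFTTTT
  TTTTTT
Step 2: 7 trees catch fire, 4 burn out
  .TTTTT
  TFT.TT
  F.FTTT
  ...FTT
  F.FTTT
  TFTTTT
Step 3: 8 trees catch fire, 7 burn out
  .FTTTT
  F.F.TT
  ...FTT
  ....FT
  ...FTT
  F.FTTT
Step 4: 5 trees catch fire, 8 burn out
  ..FTTT
  ....TT
  ....FT
  .....F
  ....FT
  ...FTT
Step 5: 5 trees catch fire, 5 burn out
  ...FTT
  ....FT
  .....F
  ......
  .....F
  ....FT
Step 6: 3 trees catch fire, 5 burn out
  ....FT
  .....F
  ......
  ......
  ......
  .....F

....FT
.....F
......
......
......
.....F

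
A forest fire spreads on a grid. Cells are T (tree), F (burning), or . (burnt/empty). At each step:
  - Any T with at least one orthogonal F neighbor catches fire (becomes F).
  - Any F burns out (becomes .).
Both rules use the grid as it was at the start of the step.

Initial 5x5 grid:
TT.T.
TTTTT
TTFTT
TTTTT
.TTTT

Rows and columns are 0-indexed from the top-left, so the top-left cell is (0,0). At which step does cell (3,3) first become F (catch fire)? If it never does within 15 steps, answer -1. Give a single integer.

Step 1: cell (3,3)='T' (+4 fires, +1 burnt)
Step 2: cell (3,3)='F' (+7 fires, +4 burnt)
  -> target ignites at step 2
Step 3: cell (3,3)='.' (+8 fires, +7 burnt)
Step 4: cell (3,3)='.' (+2 fires, +8 burnt)
Step 5: cell (3,3)='.' (+0 fires, +2 burnt)
  fire out at step 5

2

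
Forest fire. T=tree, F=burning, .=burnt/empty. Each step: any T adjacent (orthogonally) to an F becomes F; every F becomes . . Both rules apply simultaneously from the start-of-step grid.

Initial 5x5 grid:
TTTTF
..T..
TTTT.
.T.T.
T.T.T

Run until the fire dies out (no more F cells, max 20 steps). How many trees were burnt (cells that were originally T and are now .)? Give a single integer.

Answer: 11

Derivation:
Step 1: +1 fires, +1 burnt (F count now 1)
Step 2: +1 fires, +1 burnt (F count now 1)
Step 3: +2 fires, +1 burnt (F count now 2)
Step 4: +2 fires, +2 burnt (F count now 2)
Step 5: +2 fires, +2 burnt (F count now 2)
Step 6: +3 fires, +2 burnt (F count now 3)
Step 7: +0 fires, +3 burnt (F count now 0)
Fire out after step 7
Initially T: 14, now '.': 22
Total burnt (originally-T cells now '.'): 11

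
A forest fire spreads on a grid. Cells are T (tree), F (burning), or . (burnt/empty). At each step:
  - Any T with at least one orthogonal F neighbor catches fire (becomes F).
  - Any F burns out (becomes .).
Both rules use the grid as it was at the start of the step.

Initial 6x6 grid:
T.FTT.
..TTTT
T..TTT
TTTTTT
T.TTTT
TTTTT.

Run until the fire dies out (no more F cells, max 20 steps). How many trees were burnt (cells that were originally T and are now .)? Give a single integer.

Step 1: +2 fires, +1 burnt (F count now 2)
Step 2: +2 fires, +2 burnt (F count now 2)
Step 3: +2 fires, +2 burnt (F count now 2)
Step 4: +3 fires, +2 burnt (F count now 3)
Step 5: +4 fires, +3 burnt (F count now 4)
Step 6: +5 fires, +4 burnt (F count now 5)
Step 7: +4 fires, +5 burnt (F count now 4)
Step 8: +3 fires, +4 burnt (F count now 3)
Step 9: +1 fires, +3 burnt (F count now 1)
Step 10: +0 fires, +1 burnt (F count now 0)
Fire out after step 10
Initially T: 27, now '.': 35
Total burnt (originally-T cells now '.'): 26

Answer: 26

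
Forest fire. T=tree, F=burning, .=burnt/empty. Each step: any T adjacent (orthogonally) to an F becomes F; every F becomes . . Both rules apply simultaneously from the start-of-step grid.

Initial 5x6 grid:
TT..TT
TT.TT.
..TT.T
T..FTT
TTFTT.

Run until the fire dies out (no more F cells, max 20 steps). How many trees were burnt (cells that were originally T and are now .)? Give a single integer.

Step 1: +4 fires, +2 burnt (F count now 4)
Step 2: +5 fires, +4 burnt (F count now 5)
Step 3: +3 fires, +5 burnt (F count now 3)
Step 4: +1 fires, +3 burnt (F count now 1)
Step 5: +1 fires, +1 burnt (F count now 1)
Step 6: +0 fires, +1 burnt (F count now 0)
Fire out after step 6
Initially T: 18, now '.': 26
Total burnt (originally-T cells now '.'): 14

Answer: 14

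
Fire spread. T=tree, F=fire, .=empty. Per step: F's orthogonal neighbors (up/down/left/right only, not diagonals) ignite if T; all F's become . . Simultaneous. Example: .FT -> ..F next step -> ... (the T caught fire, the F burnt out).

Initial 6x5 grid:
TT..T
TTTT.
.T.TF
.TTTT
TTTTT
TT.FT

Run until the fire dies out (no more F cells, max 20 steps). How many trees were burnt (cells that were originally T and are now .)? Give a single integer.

Answer: 20

Derivation:
Step 1: +4 fires, +2 burnt (F count now 4)
Step 2: +4 fires, +4 burnt (F count now 4)
Step 3: +3 fires, +4 burnt (F count now 3)
Step 4: +4 fires, +3 burnt (F count now 4)
Step 5: +4 fires, +4 burnt (F count now 4)
Step 6: +1 fires, +4 burnt (F count now 1)
Step 7: +0 fires, +1 burnt (F count now 0)
Fire out after step 7
Initially T: 21, now '.': 29
Total burnt (originally-T cells now '.'): 20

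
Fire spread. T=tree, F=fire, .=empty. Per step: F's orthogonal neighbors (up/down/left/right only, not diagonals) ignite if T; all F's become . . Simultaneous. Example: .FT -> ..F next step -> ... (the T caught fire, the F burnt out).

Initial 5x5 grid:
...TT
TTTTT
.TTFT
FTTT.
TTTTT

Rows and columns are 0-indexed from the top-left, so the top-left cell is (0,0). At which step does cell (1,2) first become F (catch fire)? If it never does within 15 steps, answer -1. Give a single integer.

Step 1: cell (1,2)='T' (+6 fires, +2 burnt)
Step 2: cell (1,2)='F' (+7 fires, +6 burnt)
  -> target ignites at step 2
Step 3: cell (1,2)='.' (+4 fires, +7 burnt)
Step 4: cell (1,2)='.' (+1 fires, +4 burnt)
Step 5: cell (1,2)='.' (+0 fires, +1 burnt)
  fire out at step 5

2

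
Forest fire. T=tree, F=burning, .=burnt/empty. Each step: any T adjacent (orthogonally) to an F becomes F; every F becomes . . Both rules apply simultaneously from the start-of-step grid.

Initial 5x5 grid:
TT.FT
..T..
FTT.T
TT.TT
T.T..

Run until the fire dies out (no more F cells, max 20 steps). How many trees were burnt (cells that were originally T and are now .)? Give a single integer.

Answer: 7

Derivation:
Step 1: +3 fires, +2 burnt (F count now 3)
Step 2: +3 fires, +3 burnt (F count now 3)
Step 3: +1 fires, +3 burnt (F count now 1)
Step 4: +0 fires, +1 burnt (F count now 0)
Fire out after step 4
Initially T: 13, now '.': 19
Total burnt (originally-T cells now '.'): 7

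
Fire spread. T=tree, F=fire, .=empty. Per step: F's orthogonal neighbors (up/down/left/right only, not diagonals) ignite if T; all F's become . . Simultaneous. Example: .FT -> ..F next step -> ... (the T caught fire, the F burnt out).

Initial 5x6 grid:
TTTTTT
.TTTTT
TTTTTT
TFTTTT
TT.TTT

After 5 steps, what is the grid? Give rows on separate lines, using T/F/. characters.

Step 1: 4 trees catch fire, 1 burn out
  TTTTTT
  .TTTTT
  TFTTTT
  F.FTTT
  TF.TTT
Step 2: 5 trees catch fire, 4 burn out
  TTTTTT
  .FTTTT
  F.FTTT
  ...FTT
  F..TTT
Step 3: 5 trees catch fire, 5 burn out
  TFTTTT
  ..FTTT
  ...FTT
  ....FT
  ...FTT
Step 4: 6 trees catch fire, 5 burn out
  F.FTTT
  ...FTT
  ....FT
  .....F
  ....FT
Step 5: 4 trees catch fire, 6 burn out
  ...FTT
  ....FT
  .....F
  ......
  .....F

...FTT
....FT
.....F
......
.....F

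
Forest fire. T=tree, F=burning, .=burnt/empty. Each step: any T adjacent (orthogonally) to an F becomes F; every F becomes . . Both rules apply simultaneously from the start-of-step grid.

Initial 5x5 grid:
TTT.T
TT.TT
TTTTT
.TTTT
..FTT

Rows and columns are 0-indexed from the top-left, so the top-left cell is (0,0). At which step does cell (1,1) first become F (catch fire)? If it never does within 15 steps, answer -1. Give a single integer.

Step 1: cell (1,1)='T' (+2 fires, +1 burnt)
Step 2: cell (1,1)='T' (+4 fires, +2 burnt)
Step 3: cell (1,1)='T' (+3 fires, +4 burnt)
Step 4: cell (1,1)='F' (+4 fires, +3 burnt)
  -> target ignites at step 4
Step 5: cell (1,1)='.' (+3 fires, +4 burnt)
Step 6: cell (1,1)='.' (+3 fires, +3 burnt)
Step 7: cell (1,1)='.' (+0 fires, +3 burnt)
  fire out at step 7

4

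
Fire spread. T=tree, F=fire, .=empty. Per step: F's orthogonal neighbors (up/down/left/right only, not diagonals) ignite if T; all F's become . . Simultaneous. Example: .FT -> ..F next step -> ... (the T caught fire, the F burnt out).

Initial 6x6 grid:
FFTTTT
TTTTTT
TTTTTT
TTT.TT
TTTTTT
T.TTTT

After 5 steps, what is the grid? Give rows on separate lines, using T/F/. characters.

Step 1: 3 trees catch fire, 2 burn out
  ..FTTT
  FFTTTT
  TTTTTT
  TTT.TT
  TTTTTT
  T.TTTT
Step 2: 4 trees catch fire, 3 burn out
  ...FTT
  ..FTTT
  FFTTTT
  TTT.TT
  TTTTTT
  T.TTTT
Step 3: 5 trees catch fire, 4 burn out
  ....FT
  ...FTT
  ..FTTT
  FFT.TT
  TTTTTT
  T.TTTT
Step 4: 6 trees catch fire, 5 burn out
  .....F
  ....FT
  ...FTT
  ..F.TT
  FFTTTT
  T.TTTT
Step 5: 4 trees catch fire, 6 burn out
  ......
  .....F
  ....FT
  ....TT
  ..FTTT
  F.TTTT

......
.....F
....FT
....TT
..FTTT
F.TTTT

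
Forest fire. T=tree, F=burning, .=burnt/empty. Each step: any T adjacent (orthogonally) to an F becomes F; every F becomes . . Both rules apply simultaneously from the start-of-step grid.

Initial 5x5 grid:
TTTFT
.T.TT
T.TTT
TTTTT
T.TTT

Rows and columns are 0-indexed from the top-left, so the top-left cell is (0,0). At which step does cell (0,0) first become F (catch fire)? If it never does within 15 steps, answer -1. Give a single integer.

Step 1: cell (0,0)='T' (+3 fires, +1 burnt)
Step 2: cell (0,0)='T' (+3 fires, +3 burnt)
Step 3: cell (0,0)='F' (+5 fires, +3 burnt)
  -> target ignites at step 3
Step 4: cell (0,0)='.' (+3 fires, +5 burnt)
Step 5: cell (0,0)='.' (+3 fires, +3 burnt)
Step 6: cell (0,0)='.' (+1 fires, +3 burnt)
Step 7: cell (0,0)='.' (+2 fires, +1 burnt)
Step 8: cell (0,0)='.' (+0 fires, +2 burnt)
  fire out at step 8

3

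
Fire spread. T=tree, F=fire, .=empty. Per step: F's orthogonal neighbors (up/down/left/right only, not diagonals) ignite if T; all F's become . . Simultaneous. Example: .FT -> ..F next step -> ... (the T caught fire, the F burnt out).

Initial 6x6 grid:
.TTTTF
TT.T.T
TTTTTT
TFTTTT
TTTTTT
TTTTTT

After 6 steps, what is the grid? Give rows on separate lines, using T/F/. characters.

Step 1: 6 trees catch fire, 2 burn out
  .TTTF.
  TT.T.F
  TFTTTT
  F.FTTT
  TFTTTT
  TTTTTT
Step 2: 9 trees catch fire, 6 burn out
  .TTF..
  TF.T..
  F.FTTF
  ...FTT
  F.FTTT
  TFTTTT
Step 3: 11 trees catch fire, 9 burn out
  .FF...
  F..F..
  ...FF.
  ....FF
  ...FTT
  F.FTTT
Step 4: 3 trees catch fire, 11 burn out
  ......
  ......
  ......
  ......
  ....FF
  ...FTT
Step 5: 2 trees catch fire, 3 burn out
  ......
  ......
  ......
  ......
  ......
  ....FF
Step 6: 0 trees catch fire, 2 burn out
  ......
  ......
  ......
  ......
  ......
  ......

......
......
......
......
......
......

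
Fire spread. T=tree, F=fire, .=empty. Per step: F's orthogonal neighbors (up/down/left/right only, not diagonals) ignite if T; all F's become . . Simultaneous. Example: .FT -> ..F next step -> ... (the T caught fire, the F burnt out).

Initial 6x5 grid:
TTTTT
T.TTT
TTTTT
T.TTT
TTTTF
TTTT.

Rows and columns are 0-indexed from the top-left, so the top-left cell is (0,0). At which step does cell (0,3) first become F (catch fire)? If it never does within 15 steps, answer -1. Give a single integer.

Step 1: cell (0,3)='T' (+2 fires, +1 burnt)
Step 2: cell (0,3)='T' (+4 fires, +2 burnt)
Step 3: cell (0,3)='T' (+5 fires, +4 burnt)
Step 4: cell (0,3)='T' (+5 fires, +5 burnt)
Step 5: cell (0,3)='F' (+5 fires, +5 burnt)
  -> target ignites at step 5
Step 6: cell (0,3)='.' (+2 fires, +5 burnt)
Step 7: cell (0,3)='.' (+2 fires, +2 burnt)
Step 8: cell (0,3)='.' (+1 fires, +2 burnt)
Step 9: cell (0,3)='.' (+0 fires, +1 burnt)
  fire out at step 9

5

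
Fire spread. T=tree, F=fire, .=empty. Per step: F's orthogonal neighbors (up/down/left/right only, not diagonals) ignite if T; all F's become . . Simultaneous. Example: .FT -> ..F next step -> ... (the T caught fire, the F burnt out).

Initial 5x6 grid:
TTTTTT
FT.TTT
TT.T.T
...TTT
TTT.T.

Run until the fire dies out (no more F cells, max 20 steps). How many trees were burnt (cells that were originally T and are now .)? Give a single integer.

Answer: 18

Derivation:
Step 1: +3 fires, +1 burnt (F count now 3)
Step 2: +2 fires, +3 burnt (F count now 2)
Step 3: +1 fires, +2 burnt (F count now 1)
Step 4: +1 fires, +1 burnt (F count now 1)
Step 5: +2 fires, +1 burnt (F count now 2)
Step 6: +3 fires, +2 burnt (F count now 3)
Step 7: +2 fires, +3 burnt (F count now 2)
Step 8: +2 fires, +2 burnt (F count now 2)
Step 9: +2 fires, +2 burnt (F count now 2)
Step 10: +0 fires, +2 burnt (F count now 0)
Fire out after step 10
Initially T: 21, now '.': 27
Total burnt (originally-T cells now '.'): 18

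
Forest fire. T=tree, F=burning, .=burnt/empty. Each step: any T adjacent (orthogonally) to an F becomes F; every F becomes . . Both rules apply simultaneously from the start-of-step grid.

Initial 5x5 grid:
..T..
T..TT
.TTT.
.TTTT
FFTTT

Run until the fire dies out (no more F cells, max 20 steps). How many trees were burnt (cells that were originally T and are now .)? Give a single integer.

Step 1: +2 fires, +2 burnt (F count now 2)
Step 2: +3 fires, +2 burnt (F count now 3)
Step 3: +3 fires, +3 burnt (F count now 3)
Step 4: +2 fires, +3 burnt (F count now 2)
Step 5: +1 fires, +2 burnt (F count now 1)
Step 6: +1 fires, +1 burnt (F count now 1)
Step 7: +0 fires, +1 burnt (F count now 0)
Fire out after step 7
Initially T: 14, now '.': 23
Total burnt (originally-T cells now '.'): 12

Answer: 12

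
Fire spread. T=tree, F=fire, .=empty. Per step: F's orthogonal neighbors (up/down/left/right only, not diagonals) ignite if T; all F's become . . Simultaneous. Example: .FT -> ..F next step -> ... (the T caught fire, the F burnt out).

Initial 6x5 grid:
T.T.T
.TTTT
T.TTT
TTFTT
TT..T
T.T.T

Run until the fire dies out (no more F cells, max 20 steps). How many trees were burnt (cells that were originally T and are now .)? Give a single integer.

Answer: 19

Derivation:
Step 1: +3 fires, +1 burnt (F count now 3)
Step 2: +5 fires, +3 burnt (F count now 5)
Step 3: +7 fires, +5 burnt (F count now 7)
Step 4: +3 fires, +7 burnt (F count now 3)
Step 5: +1 fires, +3 burnt (F count now 1)
Step 6: +0 fires, +1 burnt (F count now 0)
Fire out after step 6
Initially T: 21, now '.': 28
Total burnt (originally-T cells now '.'): 19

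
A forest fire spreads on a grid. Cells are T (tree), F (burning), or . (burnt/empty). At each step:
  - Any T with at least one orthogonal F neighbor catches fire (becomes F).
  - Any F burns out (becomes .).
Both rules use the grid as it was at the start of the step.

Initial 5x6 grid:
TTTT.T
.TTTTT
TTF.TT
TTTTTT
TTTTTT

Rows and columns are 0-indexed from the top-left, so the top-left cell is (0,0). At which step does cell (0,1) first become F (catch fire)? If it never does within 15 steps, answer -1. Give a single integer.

Step 1: cell (0,1)='T' (+3 fires, +1 burnt)
Step 2: cell (0,1)='T' (+7 fires, +3 burnt)
Step 3: cell (0,1)='F' (+7 fires, +7 burnt)
  -> target ignites at step 3
Step 4: cell (0,1)='.' (+6 fires, +7 burnt)
Step 5: cell (0,1)='.' (+3 fires, +6 burnt)
Step 6: cell (0,1)='.' (+0 fires, +3 burnt)
  fire out at step 6

3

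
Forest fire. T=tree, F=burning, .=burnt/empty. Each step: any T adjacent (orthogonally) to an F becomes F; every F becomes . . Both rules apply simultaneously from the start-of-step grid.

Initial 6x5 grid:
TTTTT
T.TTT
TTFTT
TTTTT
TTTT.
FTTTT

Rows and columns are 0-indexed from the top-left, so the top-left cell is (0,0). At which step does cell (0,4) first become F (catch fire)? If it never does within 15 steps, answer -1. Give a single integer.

Step 1: cell (0,4)='T' (+6 fires, +2 burnt)
Step 2: cell (0,4)='T' (+10 fires, +6 burnt)
Step 3: cell (0,4)='T' (+7 fires, +10 burnt)
Step 4: cell (0,4)='F' (+3 fires, +7 burnt)
  -> target ignites at step 4
Step 5: cell (0,4)='.' (+0 fires, +3 burnt)
  fire out at step 5

4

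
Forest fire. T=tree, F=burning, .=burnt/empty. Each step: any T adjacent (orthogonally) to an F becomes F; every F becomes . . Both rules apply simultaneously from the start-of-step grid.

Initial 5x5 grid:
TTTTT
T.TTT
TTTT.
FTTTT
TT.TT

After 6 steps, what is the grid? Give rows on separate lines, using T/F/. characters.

Step 1: 3 trees catch fire, 1 burn out
  TTTTT
  T.TTT
  FTTT.
  .FTTT
  FT.TT
Step 2: 4 trees catch fire, 3 burn out
  TTTTT
  F.TTT
  .FTT.
  ..FTT
  .F.TT
Step 3: 3 trees catch fire, 4 burn out
  FTTTT
  ..TTT
  ..FT.
  ...FT
  ...TT
Step 4: 5 trees catch fire, 3 burn out
  .FTTT
  ..FTT
  ...F.
  ....F
  ...FT
Step 5: 3 trees catch fire, 5 burn out
  ..FTT
  ...FT
  .....
  .....
  ....F
Step 6: 2 trees catch fire, 3 burn out
  ...FT
  ....F
  .....
  .....
  .....

...FT
....F
.....
.....
.....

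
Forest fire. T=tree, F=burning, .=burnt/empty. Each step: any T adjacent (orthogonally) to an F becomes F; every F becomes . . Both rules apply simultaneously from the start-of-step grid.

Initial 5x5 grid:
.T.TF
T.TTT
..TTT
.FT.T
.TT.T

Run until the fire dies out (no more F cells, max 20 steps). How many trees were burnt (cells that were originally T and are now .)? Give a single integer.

Answer: 12

Derivation:
Step 1: +4 fires, +2 burnt (F count now 4)
Step 2: +4 fires, +4 burnt (F count now 4)
Step 3: +3 fires, +4 burnt (F count now 3)
Step 4: +1 fires, +3 burnt (F count now 1)
Step 5: +0 fires, +1 burnt (F count now 0)
Fire out after step 5
Initially T: 14, now '.': 23
Total burnt (originally-T cells now '.'): 12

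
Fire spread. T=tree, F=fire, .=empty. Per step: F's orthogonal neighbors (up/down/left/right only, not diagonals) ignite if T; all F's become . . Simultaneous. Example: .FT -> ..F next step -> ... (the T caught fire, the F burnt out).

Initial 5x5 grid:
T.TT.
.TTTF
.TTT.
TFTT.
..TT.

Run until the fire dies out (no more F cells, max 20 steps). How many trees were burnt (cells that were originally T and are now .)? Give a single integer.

Answer: 13

Derivation:
Step 1: +4 fires, +2 burnt (F count now 4)
Step 2: +7 fires, +4 burnt (F count now 7)
Step 3: +2 fires, +7 burnt (F count now 2)
Step 4: +0 fires, +2 burnt (F count now 0)
Fire out after step 4
Initially T: 14, now '.': 24
Total burnt (originally-T cells now '.'): 13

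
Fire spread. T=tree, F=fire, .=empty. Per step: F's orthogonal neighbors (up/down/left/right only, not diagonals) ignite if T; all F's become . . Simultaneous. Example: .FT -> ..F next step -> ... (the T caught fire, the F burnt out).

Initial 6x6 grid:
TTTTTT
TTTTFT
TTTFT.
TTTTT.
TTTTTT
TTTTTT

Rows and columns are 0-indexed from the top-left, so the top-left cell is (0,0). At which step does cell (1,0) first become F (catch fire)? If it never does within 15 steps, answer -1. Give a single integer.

Step 1: cell (1,0)='T' (+6 fires, +2 burnt)
Step 2: cell (1,0)='T' (+7 fires, +6 burnt)
Step 3: cell (1,0)='T' (+7 fires, +7 burnt)
Step 4: cell (1,0)='F' (+7 fires, +7 burnt)
  -> target ignites at step 4
Step 5: cell (1,0)='.' (+4 fires, +7 burnt)
Step 6: cell (1,0)='.' (+1 fires, +4 burnt)
Step 7: cell (1,0)='.' (+0 fires, +1 burnt)
  fire out at step 7

4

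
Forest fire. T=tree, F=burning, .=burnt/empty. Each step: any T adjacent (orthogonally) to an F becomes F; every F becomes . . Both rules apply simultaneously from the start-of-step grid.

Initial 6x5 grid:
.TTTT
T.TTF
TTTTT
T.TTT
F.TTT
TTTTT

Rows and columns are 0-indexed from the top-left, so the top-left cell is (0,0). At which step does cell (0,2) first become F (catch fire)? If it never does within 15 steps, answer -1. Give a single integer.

Step 1: cell (0,2)='T' (+5 fires, +2 burnt)
Step 2: cell (0,2)='T' (+6 fires, +5 burnt)
Step 3: cell (0,2)='F' (+7 fires, +6 burnt)
  -> target ignites at step 3
Step 4: cell (0,2)='.' (+6 fires, +7 burnt)
Step 5: cell (0,2)='.' (+0 fires, +6 burnt)
  fire out at step 5

3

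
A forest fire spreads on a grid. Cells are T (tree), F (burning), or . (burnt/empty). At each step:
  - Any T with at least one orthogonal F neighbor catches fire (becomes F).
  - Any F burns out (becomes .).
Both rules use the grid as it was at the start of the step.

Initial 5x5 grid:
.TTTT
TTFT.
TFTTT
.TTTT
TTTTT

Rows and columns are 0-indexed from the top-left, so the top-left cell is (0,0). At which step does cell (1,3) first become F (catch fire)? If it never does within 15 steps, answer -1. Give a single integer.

Step 1: cell (1,3)='F' (+6 fires, +2 burnt)
  -> target ignites at step 1
Step 2: cell (1,3)='.' (+6 fires, +6 burnt)
Step 3: cell (1,3)='.' (+5 fires, +6 burnt)
Step 4: cell (1,3)='.' (+2 fires, +5 burnt)
Step 5: cell (1,3)='.' (+1 fires, +2 burnt)
Step 6: cell (1,3)='.' (+0 fires, +1 burnt)
  fire out at step 6

1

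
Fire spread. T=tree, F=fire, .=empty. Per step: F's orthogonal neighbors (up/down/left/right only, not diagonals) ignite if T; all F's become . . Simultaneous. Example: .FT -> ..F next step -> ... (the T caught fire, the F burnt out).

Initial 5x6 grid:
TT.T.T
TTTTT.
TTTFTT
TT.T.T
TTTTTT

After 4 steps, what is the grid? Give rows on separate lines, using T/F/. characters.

Step 1: 4 trees catch fire, 1 burn out
  TT.T.T
  TTTFT.
  TTF.FT
  TT.F.T
  TTTTTT
Step 2: 6 trees catch fire, 4 burn out
  TT.F.T
  TTF.F.
  TF...F
  TT...T
  TTTFTT
Step 3: 6 trees catch fire, 6 burn out
  TT...T
  TF....
  F.....
  TF...F
  TTF.FT
Step 4: 5 trees catch fire, 6 burn out
  TF...T
  F.....
  ......
  F.....
  TF...F

TF...T
F.....
......
F.....
TF...F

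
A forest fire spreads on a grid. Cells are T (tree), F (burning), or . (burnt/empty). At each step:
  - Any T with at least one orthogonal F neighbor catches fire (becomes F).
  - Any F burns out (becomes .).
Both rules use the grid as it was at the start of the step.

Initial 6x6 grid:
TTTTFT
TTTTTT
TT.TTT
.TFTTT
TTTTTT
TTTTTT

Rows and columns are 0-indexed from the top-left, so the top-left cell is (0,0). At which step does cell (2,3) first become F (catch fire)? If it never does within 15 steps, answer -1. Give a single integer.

Step 1: cell (2,3)='T' (+6 fires, +2 burnt)
Step 2: cell (2,3)='F' (+10 fires, +6 burnt)
  -> target ignites at step 2
Step 3: cell (2,3)='.' (+10 fires, +10 burnt)
Step 4: cell (2,3)='.' (+5 fires, +10 burnt)
Step 5: cell (2,3)='.' (+1 fires, +5 burnt)
Step 6: cell (2,3)='.' (+0 fires, +1 burnt)
  fire out at step 6

2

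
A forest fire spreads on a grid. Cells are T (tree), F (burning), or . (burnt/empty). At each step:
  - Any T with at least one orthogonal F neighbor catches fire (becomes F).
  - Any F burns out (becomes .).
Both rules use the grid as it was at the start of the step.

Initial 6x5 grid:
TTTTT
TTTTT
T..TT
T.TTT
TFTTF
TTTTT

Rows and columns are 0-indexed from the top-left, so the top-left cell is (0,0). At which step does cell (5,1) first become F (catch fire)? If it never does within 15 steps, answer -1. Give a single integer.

Step 1: cell (5,1)='F' (+6 fires, +2 burnt)
  -> target ignites at step 1
Step 2: cell (5,1)='.' (+7 fires, +6 burnt)
Step 3: cell (5,1)='.' (+3 fires, +7 burnt)
Step 4: cell (5,1)='.' (+3 fires, +3 burnt)
Step 5: cell (5,1)='.' (+4 fires, +3 burnt)
Step 6: cell (5,1)='.' (+2 fires, +4 burnt)
Step 7: cell (5,1)='.' (+0 fires, +2 burnt)
  fire out at step 7

1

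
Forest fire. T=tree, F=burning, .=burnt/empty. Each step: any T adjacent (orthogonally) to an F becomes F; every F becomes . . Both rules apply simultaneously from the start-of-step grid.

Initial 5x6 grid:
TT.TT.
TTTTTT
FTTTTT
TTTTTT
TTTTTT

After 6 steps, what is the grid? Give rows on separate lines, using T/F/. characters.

Step 1: 3 trees catch fire, 1 burn out
  TT.TT.
  FTTTTT
  .FTTTT
  FTTTTT
  TTTTTT
Step 2: 5 trees catch fire, 3 burn out
  FT.TT.
  .FTTTT
  ..FTTT
  .FTTTT
  FTTTTT
Step 3: 5 trees catch fire, 5 burn out
  .F.TT.
  ..FTTT
  ...FTT
  ..FTTT
  .FTTTT
Step 4: 4 trees catch fire, 5 burn out
  ...TT.
  ...FTT
  ....FT
  ...FTT
  ..FTTT
Step 5: 5 trees catch fire, 4 burn out
  ...FT.
  ....FT
  .....F
  ....FT
  ...FTT
Step 6: 4 trees catch fire, 5 burn out
  ....F.
  .....F
  ......
  .....F
  ....FT

....F.
.....F
......
.....F
....FT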